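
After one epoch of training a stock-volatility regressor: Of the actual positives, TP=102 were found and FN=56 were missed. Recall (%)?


Recall = TP/(TP+FN)
= 102/(102+56)
= 102/158 = 64.56%

64.56%


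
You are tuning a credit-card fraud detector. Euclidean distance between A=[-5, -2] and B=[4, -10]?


d = √((-5-4)² + (-2+ 10)²)
  = √(81 + 64)
  = √145 = 12.0416

12.0416


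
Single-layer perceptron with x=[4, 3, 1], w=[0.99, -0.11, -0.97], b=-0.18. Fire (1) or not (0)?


z = (4)·(0.99) + (3)·(-0.11) + (1)·(-0.97) - 0.18
  = 2.48
step(z) = 1 (z≥0)

1


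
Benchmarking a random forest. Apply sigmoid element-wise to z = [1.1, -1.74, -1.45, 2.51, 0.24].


σ(1.1) = 1/(1+e^-1.1) = 0.7503
σ(-1.74) = 1/(1+e^1.74) = 0.1493
σ(-1.45) = 1/(1+e^1.45) = 0.19
σ(2.51) = 1/(1+e^-2.51) = 0.9248
σ(0.24) = 1/(1+e^-0.24) = 0.5597
result = [0.7503, 0.1493, 0.19, 0.9248, 0.5597]

[0.7503, 0.1493, 0.19, 0.9248, 0.5597]


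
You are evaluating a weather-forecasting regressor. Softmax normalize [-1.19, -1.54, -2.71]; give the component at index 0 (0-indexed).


Exponentials: e^-1.19=0.3042, e^-1.54=0.2144, e^-2.71=0.0665
Sum = 0.5851
Softmax = [0.5199, 0.3664, 0.1137]
p[0] = 0.3042/0.5851 = 0.5199

0.5199


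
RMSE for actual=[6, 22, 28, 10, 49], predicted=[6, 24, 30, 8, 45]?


MSE = 28/5 = 5.6
RMSE = √(28/5) = 2.3664

2.3664


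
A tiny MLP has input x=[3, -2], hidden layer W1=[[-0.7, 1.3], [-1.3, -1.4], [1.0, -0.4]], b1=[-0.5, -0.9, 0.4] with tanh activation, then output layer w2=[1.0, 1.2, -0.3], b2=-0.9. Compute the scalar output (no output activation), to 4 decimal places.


z1[0] = (-0.7)·(3) + (1.3)·(-2) - 0.5 = -5.2
z1[1] = (-1.3)·(3) + (-1.4)·(-2) - 0.9 = -2.0
z1[2] = (1.0)·(3) + (-0.4)·(-2) + 0.4 = 4.2
h = tanh(z1) = [-0.9999, -0.964, 0.9996]
output = (1.0)·(-0.9999) + (1.2)·(-0.964) + (-0.3)·(0.9996) - 0.9 = -3.3566

-3.3566


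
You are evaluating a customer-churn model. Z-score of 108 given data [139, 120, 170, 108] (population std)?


μ = 134.25, σ = 23.4134
z = (108 - 134.25)/23.4134 = -1.1212

-1.1212


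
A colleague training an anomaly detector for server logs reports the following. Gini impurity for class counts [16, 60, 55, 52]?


Probabilities: [16/183, 60/183, 55/183, 52/183] ≈ [0.0874, 0.3279, 0.3005, 0.2842]
Σpᵢ² = (256 + 3600 + 3025 + 2704)/183² = 9585/33489
Gini = 1 - Σpᵢ² = 1 - 9585/33489 = 0.7138

0.7138


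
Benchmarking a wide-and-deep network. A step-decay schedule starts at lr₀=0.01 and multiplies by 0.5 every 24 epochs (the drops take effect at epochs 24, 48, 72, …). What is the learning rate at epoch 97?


n_drops = ⌊97/24⌋ = 4
lr = 0.01·0.5^4 = 0.01·0.0625 = 0.000625

0.000625


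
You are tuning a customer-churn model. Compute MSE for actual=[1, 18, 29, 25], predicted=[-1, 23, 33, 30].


Squared errors: (1+ 1)²=4, (18-23)²=25, (29-33)²=16, (25-30)²=25
Sum = 70
MSE = 70/4 = 35/2

35/2


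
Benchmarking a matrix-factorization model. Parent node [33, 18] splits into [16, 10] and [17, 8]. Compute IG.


Parent = [33, 18], H_parent = 0.9367
H_left = 0.9612 (n=26), H_right = 0.9044 (n=25)
H_children = (26/51)·0.9612 + (25/51)·0.9044 = 0.9334
IG = 0.9367 - 0.9334 = 0.0033

0.0033


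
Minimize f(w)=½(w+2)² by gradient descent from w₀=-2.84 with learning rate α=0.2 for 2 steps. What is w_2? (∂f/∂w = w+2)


step 1: grad = -2.84+2 = -0.84; w = -2.84 - 0.2·(-0.84) = -2.672
step 2: grad = -2.672+2 = -0.672; w = -2.672 - 0.2·(-0.672) = -2.5376

-2.5376


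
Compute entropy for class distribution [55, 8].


Probabilities: [55/63, 8/63] ≈ [0.873, 0.127]
H = -((55/63)·log₂(55/63) + (8/63)·log₂(8/63))
  = 0.5491 bits

0.5491 bits


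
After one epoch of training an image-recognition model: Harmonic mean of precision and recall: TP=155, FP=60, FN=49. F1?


Precision = 155/215 = 0.7209
Recall = 155/204 = 0.7598
F1 = 2·P·R/(P+R) = 2·TP/(2·TP+FP+FN) = 310/(310+60+49) = 310/419 = 0.7399

0.7399


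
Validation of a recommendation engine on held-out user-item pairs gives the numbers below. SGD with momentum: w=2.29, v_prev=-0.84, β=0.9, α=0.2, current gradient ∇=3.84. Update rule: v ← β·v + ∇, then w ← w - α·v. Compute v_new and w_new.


v_new = 0.9·-0.84 + 3.84 = -0.756 + 3.84 = 3.084
w_new = 2.29 - 0.2·3.084 = 2.29 - 0.6168 = 1.6732

v_new=3.084, w_new=1.6732


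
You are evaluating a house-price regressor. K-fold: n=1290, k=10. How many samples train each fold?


Fold size = 1290/10 = 129
Training per fold = 1290 - 129 = 1161

1161


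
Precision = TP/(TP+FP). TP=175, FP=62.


Precision = TP/(TP+FP)
= 175/(175+62)
= 175/237 = 73.84%

73.84%


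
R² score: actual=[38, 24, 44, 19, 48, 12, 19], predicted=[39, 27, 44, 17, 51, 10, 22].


ȳ = 29.1429
SS_res = Σ(y-ŷ)² = 36
SS_tot = Σ(y-ȳ)² = 1180.86
R² = 1 - SS_res/SS_tot = 1 - 0.0305 = 0.9695

0.9695


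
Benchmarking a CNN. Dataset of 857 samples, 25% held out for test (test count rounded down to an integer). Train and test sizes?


Test = ⌊857·25/100⌋ = 214
Train = 857 - 214 = 643

Train: 643, Test: 214


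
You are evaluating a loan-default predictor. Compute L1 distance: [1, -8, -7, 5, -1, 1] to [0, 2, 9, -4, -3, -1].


d = |1-0| + |-8-2| + |-7-9| + |5+ 4| + |-1+ 3| + |1+ 1|
  = 1 + 10 + 16 + 9 + 2 + 2
  = 40

40


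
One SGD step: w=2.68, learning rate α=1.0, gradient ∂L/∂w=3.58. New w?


w_new = w - α·∇
= 2.68 - 1.0·3.58
= 2.68 - 3.58
= -0.9

-0.9


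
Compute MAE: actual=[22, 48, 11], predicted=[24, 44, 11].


Absolute errors: |22-24|=2, |48-44|=4, |11-11|=0
Sum = 6
MAE = 6/3 = 2

2


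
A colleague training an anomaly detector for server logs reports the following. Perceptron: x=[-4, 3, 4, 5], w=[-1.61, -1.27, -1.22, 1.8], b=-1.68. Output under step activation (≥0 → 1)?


z = (-4)·(-1.61) + (3)·(-1.27) + (4)·(-1.22) + (5)·(1.8) - 1.68
  = 5.07
step(z) = 1 (z≥0)

1


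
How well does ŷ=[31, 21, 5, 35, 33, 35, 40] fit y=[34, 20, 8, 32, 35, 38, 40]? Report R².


ȳ = 29.5714
SS_res = Σ(y-ŷ)² = 41
SS_tot = Σ(y-ȳ)² = 791.71
R² = 1 - SS_res/SS_tot = 1 - 0.0518 = 0.9482

0.9482


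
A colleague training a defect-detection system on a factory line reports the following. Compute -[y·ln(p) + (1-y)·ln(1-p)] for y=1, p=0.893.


BCE = -[y·ln(p) + (1-y)·ln(1-p)]
= -1·ln(0.893) - 0
= -ln(0.893) = 0.1132

0.1132


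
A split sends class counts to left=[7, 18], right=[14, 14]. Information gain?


Parent = [21, 32], H_parent = 0.9687
H_left = 0.8555 (n=25), H_right = 1 (n=28)
H_children = (25/53)·0.8555 + (28/53)·1 = 0.9318
IG = 0.9687 - 0.9318 = 0.0369

0.0369


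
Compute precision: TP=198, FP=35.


Precision = TP/(TP+FP)
= 198/(198+35)
= 198/233 = 84.98%

84.98%


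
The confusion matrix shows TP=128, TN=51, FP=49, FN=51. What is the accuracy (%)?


Accuracy = (TP+TN)/(TP+TN+FP+FN)
= (128+51)/(279)
= 179/279 = 64.16%

64.16%


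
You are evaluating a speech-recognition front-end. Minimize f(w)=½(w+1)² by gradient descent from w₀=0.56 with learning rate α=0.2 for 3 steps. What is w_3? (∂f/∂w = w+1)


step 1: grad = 0.56+1 = 1.56; w = 0.56 - 0.2·(1.56) = 0.248
step 2: grad = 0.248+1 = 1.248; w = 0.248 - 0.2·(1.248) = -0.0016
step 3: grad = -0.0016+1 = 0.9984; w = -0.0016 - 0.2·(0.9984) = -0.20128

-0.20128


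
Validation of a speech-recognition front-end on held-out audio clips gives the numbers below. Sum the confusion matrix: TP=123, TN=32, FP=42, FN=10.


Total = TP + TN + FP + FN
= 123 + 32 + 42 + 10
= 207
(Predicted positive: 165, predicted negative: 42)

207


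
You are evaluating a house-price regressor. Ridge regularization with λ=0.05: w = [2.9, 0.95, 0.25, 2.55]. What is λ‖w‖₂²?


‖w‖₂² = (2.9)² + (0.95)² + (0.25)² + (2.55)²
     = 8.41 + 0.9025 + 0.0625 + 6.5025
     = 15.8775
λ·‖w‖₂² = 0.05·15.8775 = 0.793875

0.793875


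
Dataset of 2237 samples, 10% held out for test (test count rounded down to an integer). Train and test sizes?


Test = ⌊2237·10/100⌋ = 223
Train = 2237 - 223 = 2014

Train: 2014, Test: 223


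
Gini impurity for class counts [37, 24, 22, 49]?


Probabilities: [37/132, 24/132, 22/132, 49/132] ≈ [0.2803, 0.1818, 0.1667, 0.3712]
Σpᵢ² = (1369 + 576 + 484 + 2401)/132² = 4830/17424
Gini = 1 - Σpᵢ² = 1 - 4830/17424 = 0.7228

0.7228


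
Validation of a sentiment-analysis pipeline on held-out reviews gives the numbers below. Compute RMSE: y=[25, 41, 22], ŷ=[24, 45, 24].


MSE = 21/3 = 7
RMSE = √(21/3) = 2.6458

2.6458


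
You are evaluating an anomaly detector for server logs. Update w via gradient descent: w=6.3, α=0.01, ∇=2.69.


w_new = w - α·∇
= 6.3 - 0.01·2.69
= 6.3 - 0.0269
= 6.2731

6.2731


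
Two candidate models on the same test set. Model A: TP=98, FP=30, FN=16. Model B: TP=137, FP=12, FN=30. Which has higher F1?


Model A: P=98/128=0.7656, R=98/114=0.8596, F1=2PR/(P+R)=2TP/(2TP+FP+FN)=196/242=0.8099
Model B: P=137/149=0.9195, R=137/167=0.8204, F1=2PR/(P+R)=2TP/(2TP+FP+FN)=274/316=0.8671
0.8099 < 0.8671 → Model B

Model B


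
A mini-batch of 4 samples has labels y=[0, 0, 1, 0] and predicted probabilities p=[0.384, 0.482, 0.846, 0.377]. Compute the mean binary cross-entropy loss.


L[0] = -ln(1-0.384) = -ln(0.616) = 0.4845
L[1] = -ln(1-0.482) = -ln(0.518) = 0.6578
L[2] = -ln(0.846) = 0.1672
L[3] = -ln(1-0.377) = -ln(0.623) = 0.4732
mean = (0.4845 + 0.6578 + 0.1672 + 0.4732)/4 = 0.4457

0.4457


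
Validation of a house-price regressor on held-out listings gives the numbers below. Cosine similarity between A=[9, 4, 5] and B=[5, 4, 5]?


A·B = 9·5 + 4·4 + 5·5 = 86
‖A‖ = √122 = 11.0454, ‖B‖ = √66 = 8.124
cos = 86/(√122·√66) = 86/√8052 = 0.9584

0.9584


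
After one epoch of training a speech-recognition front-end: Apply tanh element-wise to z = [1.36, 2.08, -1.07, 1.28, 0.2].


tanh(1.36) = 0.8764
tanh(2.08) = 0.9693
tanh(-1.07) = -0.7895
tanh(1.28) = 0.8565
tanh(0.2) = 0.1974
result = [0.8764, 0.9693, -0.7895, 0.8565, 0.1974]

[0.8764, 0.9693, -0.7895, 0.8565, 0.1974]


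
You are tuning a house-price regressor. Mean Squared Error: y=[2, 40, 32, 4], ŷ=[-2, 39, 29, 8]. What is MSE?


Squared errors: (2+ 2)²=16, (40-39)²=1, (32-29)²=9, (4-8)²=16
Sum = 42
MSE = 42/4 = 21/2

21/2


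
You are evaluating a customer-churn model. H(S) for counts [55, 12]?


Probabilities: [55/67, 12/67] ≈ [0.8209, 0.1791]
H = -((55/67)·log₂(55/67) + (12/67)·log₂(12/67))
  = 0.6781 bits

0.6781 bits


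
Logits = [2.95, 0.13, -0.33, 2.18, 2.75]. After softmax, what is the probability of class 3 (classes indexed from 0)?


Exponentials: e^2.95=19.106, e^0.13=1.1388, e^-0.33=0.7189, e^2.18=8.8463, e^2.75=15.6426
Sum = 45.4526
Softmax = [0.4203, 0.0251, 0.0158, 0.1946, 0.3442]
p[3] = 8.8463/45.4526 = 0.1946

0.1946


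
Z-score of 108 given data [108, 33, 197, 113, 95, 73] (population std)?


μ = 103.1667, σ = 49.7072
z = (108 - 103.1667)/49.7072 = 0.0972

0.0972


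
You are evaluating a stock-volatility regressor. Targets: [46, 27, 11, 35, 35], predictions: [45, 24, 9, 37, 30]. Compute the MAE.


Absolute errors: |46-45|=1, |27-24|=3, |11-9|=2, |35-37|=2, |35-30|=5
Sum = 13
MAE = 13/5 = 13/5

13/5


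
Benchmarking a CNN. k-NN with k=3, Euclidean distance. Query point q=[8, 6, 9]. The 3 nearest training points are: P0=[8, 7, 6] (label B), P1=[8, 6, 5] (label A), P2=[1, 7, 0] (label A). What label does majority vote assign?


d(q,P0) = 3.1623  (label B)
d(q,P1) = 4.0  (label A)
d(q,P2) = 11.4455  (label A)
Votes: A=2, B=1
Majority → A

A


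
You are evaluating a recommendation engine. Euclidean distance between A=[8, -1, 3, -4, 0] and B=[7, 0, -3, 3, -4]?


d = √((8-7)² + (-1-0)² + (3+ 3)² + (-4-3)² + (0+ 4)²)
  = √(1 + 1 + 36 + 49 + 16)
  = √103 = 10.1489

10.1489


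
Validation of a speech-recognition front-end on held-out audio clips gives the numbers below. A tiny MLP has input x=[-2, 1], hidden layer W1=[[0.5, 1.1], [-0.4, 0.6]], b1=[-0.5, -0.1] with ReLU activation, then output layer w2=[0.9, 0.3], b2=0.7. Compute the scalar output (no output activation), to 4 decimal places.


z1[0] = (0.5)·(-2) + (1.1)·(1) - 0.5 = -0.4
z1[1] = (-0.4)·(-2) + (0.6)·(1) - 0.1 = 1.3
h = ReLU(z1) = [0.0, 1.3]
output = (0.9)·(0.0) + (0.3)·(1.3) + 0.7 = 1.09

1.09


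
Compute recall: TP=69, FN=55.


Recall = TP/(TP+FN)
= 69/(69+55)
= 69/124 = 55.65%

55.65%


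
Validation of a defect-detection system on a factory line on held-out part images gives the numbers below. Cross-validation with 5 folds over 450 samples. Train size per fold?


Fold size = 450/5 = 90
Training per fold = 450 - 90 = 360

360


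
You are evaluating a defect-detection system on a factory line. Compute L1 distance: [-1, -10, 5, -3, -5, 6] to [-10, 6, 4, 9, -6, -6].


d = |-1+ 10| + |-10-6| + |5-4| + |-3-9| + |-5+ 6| + |6+ 6|
  = 9 + 16 + 1 + 12 + 1 + 12
  = 51

51


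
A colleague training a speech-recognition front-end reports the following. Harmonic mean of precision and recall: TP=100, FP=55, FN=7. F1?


Precision = 100/155 = 0.6452
Recall = 100/107 = 0.9346
F1 = 2·P·R/(P+R) = 2·TP/(2·TP+FP+FN) = 200/(200+55+7) = 200/262 = 0.7634

0.7634


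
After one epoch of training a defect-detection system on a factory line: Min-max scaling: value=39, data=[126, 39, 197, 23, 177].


min=23, max=197
(39-23)/(197-23) = 16/174 = 0.092

0.092


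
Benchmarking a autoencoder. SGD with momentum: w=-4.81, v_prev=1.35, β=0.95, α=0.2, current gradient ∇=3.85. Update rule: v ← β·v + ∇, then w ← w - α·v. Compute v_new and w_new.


v_new = 0.95·1.35 + 3.85 = 1.2825 + 3.85 = 5.1325
w_new = -4.81 - 0.2·5.1325 = -4.81 - 1.0265 = -5.8365

v_new=5.1325, w_new=-5.8365


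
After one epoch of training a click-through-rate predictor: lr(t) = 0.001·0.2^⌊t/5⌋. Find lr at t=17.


n_drops = ⌊17/5⌋ = 3
lr = 0.001·0.2^3 = 0.001·0.008 = 0.000008

0.000008


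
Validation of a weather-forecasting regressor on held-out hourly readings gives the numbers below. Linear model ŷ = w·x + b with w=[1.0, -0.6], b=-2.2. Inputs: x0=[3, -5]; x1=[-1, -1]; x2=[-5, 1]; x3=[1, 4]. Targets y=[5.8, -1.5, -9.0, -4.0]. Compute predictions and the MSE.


ŷ0 = (1.0)·(3) + (-0.6)·(-5) - 2.2 = 3.8
ŷ1 = (1.0)·(-1) + (-0.6)·(-1) - 2.2 = -2.6
ŷ2 = (1.0)·(-5) + (-0.6)·(1) - 2.2 = -7.8
ŷ3 = (1.0)·(1) + (-0.6)·(4) - 2.2 = -3.6
errors² = [4.0, 1.21, 1.44, 0.16]
MSE = 6.8100/4 = 1.7025

1.7025


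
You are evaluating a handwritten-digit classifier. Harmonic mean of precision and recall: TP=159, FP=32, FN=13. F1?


Precision = 159/191 = 0.8325
Recall = 159/172 = 0.9244
F1 = 2·P·R/(P+R) = 2·TP/(2·TP+FP+FN) = 318/(318+32+13) = 318/363 = 0.876

0.876


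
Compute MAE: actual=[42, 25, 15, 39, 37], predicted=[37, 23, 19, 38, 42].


Absolute errors: |42-37|=5, |25-23|=2, |15-19|=4, |39-38|=1, |37-42|=5
Sum = 17
MAE = 17/5 = 17/5

17/5


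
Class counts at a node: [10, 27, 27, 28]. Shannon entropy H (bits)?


Probabilities: [10/92, 27/92, 27/92, 28/92] ≈ [0.1087, 0.2935, 0.2935, 0.3043]
H = -((10/92)·log₂(10/92) + (27/92)·log₂(27/92) + (27/92)·log₂(27/92) + (28/92)·log₂(28/92))
  = 1.9085 bits

1.9085 bits


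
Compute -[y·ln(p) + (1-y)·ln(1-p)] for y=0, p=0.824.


BCE = -[y·ln(p) + (1-y)·ln(1-p)]
= -0 - 1·ln(1-0.824)
= -ln(0.176) = 1.7373

1.7373


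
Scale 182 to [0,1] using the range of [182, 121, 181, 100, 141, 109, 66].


min=66, max=182
(182-66)/(182-66) = 116/116 = 1.0

1.0


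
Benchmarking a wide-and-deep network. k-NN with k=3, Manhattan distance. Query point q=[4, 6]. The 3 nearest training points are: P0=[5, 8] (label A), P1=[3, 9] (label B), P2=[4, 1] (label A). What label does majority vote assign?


d(q,P0) = 3  (label A)
d(q,P1) = 4  (label B)
d(q,P2) = 5  (label A)
Votes: A=2, B=1
Majority → A

A


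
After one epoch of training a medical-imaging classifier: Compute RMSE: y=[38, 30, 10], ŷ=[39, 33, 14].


MSE = 26/3 = 8.6667
RMSE = √(26/3) = 2.9439

2.9439


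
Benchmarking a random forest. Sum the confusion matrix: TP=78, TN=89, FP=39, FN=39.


Total = TP + TN + FP + FN
= 78 + 89 + 39 + 39
= 245
(Predicted positive: 117, predicted negative: 128)

245


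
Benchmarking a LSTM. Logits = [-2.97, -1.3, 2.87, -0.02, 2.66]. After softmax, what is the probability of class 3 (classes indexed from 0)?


Exponentials: e^-2.97=0.0513, e^-1.3=0.2725, e^2.87=17.637, e^-0.02=0.9802, e^2.66=14.2963
Sum = 33.2373
Softmax = [0.0015, 0.0082, 0.5306, 0.0295, 0.4301]
p[3] = 0.9802/33.2373 = 0.0295

0.0295


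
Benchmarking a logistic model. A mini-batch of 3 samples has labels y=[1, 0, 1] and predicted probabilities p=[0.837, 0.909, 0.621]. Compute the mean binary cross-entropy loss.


L[0] = -ln(0.837) = 0.1779
L[1] = -ln(1-0.909) = -ln(0.091) = 2.3969
L[2] = -ln(0.621) = 0.4764
mean = (0.1779 + 2.3969 + 0.4764)/3 = 1.0171

1.0171


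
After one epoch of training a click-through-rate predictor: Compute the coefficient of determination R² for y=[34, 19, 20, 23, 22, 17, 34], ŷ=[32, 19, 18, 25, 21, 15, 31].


ȳ = 24.1429
SS_res = Σ(y-ŷ)² = 26
SS_tot = Σ(y-ȳ)² = 294.86
R² = 1 - SS_res/SS_tot = 1 - 0.0882 = 0.9118

0.9118


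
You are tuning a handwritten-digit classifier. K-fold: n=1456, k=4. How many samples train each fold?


Fold size = 1456/4 = 364
Training per fold = 1456 - 364 = 1092

1092


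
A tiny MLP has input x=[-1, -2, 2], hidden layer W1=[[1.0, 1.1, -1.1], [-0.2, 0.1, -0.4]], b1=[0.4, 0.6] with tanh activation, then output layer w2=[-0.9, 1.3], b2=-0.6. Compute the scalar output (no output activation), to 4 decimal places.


z1[0] = (1.0)·(-1) + (1.1)·(-2) + (-1.1)·(2) + 0.4 = -5.0
z1[1] = (-0.2)·(-1) + (0.1)·(-2) + (-0.4)·(2) + 0.6 = -0.2
h = tanh(z1) = [-0.9999, -0.1974]
output = (-0.9)·(-0.9999) + (1.3)·(-0.1974) - 0.6 = 0.0433

0.0433


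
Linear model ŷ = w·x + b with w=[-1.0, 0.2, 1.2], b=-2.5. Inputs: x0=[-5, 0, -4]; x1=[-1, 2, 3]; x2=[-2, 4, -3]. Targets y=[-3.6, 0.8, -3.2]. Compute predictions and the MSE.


ŷ0 = (-1.0)·(-5) + (0.2)·(0) + (1.2)·(-4) - 2.5 = -2.3
ŷ1 = (-1.0)·(-1) + (0.2)·(2) + (1.2)·(3) - 2.5 = 2.5
ŷ2 = (-1.0)·(-2) + (0.2)·(4) + (1.2)·(-3) - 2.5 = -3.3
errors² = [1.69, 2.89, 0.01]
MSE = 4.5900/3 = 1.53

1.53


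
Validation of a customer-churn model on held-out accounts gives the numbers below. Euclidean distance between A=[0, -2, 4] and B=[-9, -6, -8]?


d = √((0+ 9)² + (-2+ 6)² + (4+ 8)²)
  = √(81 + 16 + 144)
  = √241 = 15.5242

15.5242


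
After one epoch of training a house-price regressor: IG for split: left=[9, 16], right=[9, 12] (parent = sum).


Parent = [18, 28], H_parent = 0.9656
H_left = 0.9427 (n=25), H_right = 0.9852 (n=21)
H_children = (25/46)·0.9427 + (21/46)·0.9852 = 0.9621
IG = 0.9656 - 0.9621 = 0.0035

0.0035


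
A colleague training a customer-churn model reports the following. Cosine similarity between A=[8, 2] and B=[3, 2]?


A·B = 8·3 + 2·2 = 28
‖A‖ = √68 = 8.2462, ‖B‖ = √13 = 3.6056
cos = 28/(√68·√13) = 28/√884 = 0.9417

0.9417


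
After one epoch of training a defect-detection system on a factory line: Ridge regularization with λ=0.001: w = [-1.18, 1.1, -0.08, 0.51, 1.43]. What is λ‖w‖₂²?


‖w‖₂² = (-1.18)² + (1.1)² + (-0.08)² + (0.51)² + (1.43)²
     = 1.3924 + 1.21 + 0.0064 + 0.2601 + 2.0449
     = 4.9138
λ·‖w‖₂² = 0.001·4.9138 = 0.004914

0.004914


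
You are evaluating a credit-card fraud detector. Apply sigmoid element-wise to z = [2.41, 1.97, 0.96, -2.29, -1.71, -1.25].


σ(2.41) = 1/(1+e^-2.41) = 0.9176
σ(1.97) = 1/(1+e^-1.97) = 0.8776
σ(0.96) = 1/(1+e^-0.96) = 0.7231
σ(-2.29) = 1/(1+e^2.29) = 0.092
σ(-1.71) = 1/(1+e^1.71) = 0.1532
σ(-1.25) = 1/(1+e^1.25) = 0.2227
result = [0.9176, 0.8776, 0.7231, 0.092, 0.1532, 0.2227]

[0.9176, 0.8776, 0.7231, 0.092, 0.1532, 0.2227]


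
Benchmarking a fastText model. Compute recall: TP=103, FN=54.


Recall = TP/(TP+FN)
= 103/(103+54)
= 103/157 = 65.61%

65.61%


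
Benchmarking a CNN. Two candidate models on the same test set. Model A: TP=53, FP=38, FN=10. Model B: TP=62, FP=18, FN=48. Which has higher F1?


Model A: P=53/91=0.5824, R=53/63=0.8413, F1=2PR/(P+R)=2TP/(2TP+FP+FN)=106/154=0.6883
Model B: P=62/80=0.775, R=62/110=0.5636, F1=2PR/(P+R)=2TP/(2TP+FP+FN)=124/190=0.6526
0.6883 > 0.6526 → Model A

Model A


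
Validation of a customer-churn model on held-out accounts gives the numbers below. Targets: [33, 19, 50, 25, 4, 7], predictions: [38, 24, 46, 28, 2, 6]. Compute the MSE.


Squared errors: (33-38)²=25, (19-24)²=25, (50-46)²=16, (25-28)²=9, (4-2)²=4, (7-6)²=1
Sum = 80
MSE = 80/6 = 40/3

40/3


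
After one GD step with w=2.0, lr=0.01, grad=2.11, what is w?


w_new = w - α·∇
= 2.0 - 0.01·2.11
= 2.0 - 0.0211
= 1.9789

1.9789


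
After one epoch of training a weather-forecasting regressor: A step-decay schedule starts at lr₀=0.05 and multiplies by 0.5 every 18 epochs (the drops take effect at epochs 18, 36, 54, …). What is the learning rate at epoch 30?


n_drops = ⌊30/18⌋ = 1
lr = 0.05·0.5^1 = 0.05·0.5 = 0.025

0.025


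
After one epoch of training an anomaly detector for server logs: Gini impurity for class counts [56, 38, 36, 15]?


Probabilities: [56/145, 38/145, 36/145, 15/145] ≈ [0.3862, 0.2621, 0.2483, 0.1034]
Σpᵢ² = (3136 + 1444 + 1296 + 225)/145² = 6101/21025
Gini = 1 - Σpᵢ² = 1 - 6101/21025 = 0.7098

0.7098


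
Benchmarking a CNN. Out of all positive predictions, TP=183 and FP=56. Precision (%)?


Precision = TP/(TP+FP)
= 183/(183+56)
= 183/239 = 76.57%

76.57%


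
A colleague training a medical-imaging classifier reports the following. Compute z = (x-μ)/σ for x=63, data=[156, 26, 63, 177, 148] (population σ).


μ = 114, σ = 58.7095
z = (63 - 114)/58.7095 = -0.8687

-0.8687


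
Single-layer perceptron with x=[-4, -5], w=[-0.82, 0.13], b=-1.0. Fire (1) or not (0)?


z = (-4)·(-0.82) + (-5)·(0.13) - 1.0
  = 1.63
step(z) = 1 (z≥0)

1


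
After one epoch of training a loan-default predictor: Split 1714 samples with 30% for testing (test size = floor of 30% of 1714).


Test = ⌊1714·30/100⌋ = 514
Train = 1714 - 514 = 1200

Train: 1200, Test: 514


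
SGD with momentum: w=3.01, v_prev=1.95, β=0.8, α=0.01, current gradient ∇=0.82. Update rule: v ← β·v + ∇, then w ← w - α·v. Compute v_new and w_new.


v_new = 0.8·1.95 + 0.82 = 1.56 + 0.82 = 2.38
w_new = 3.01 - 0.01·2.38 = 3.01 - 0.0238 = 2.9862

v_new=2.38, w_new=2.9862


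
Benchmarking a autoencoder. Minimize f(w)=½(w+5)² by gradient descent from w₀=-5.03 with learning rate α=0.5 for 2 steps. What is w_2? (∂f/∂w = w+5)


step 1: grad = -5.03+5 = -0.03; w = -5.03 - 0.5·(-0.03) = -5.015
step 2: grad = -5.015+5 = -0.015; w = -5.015 - 0.5·(-0.015) = -5.0075

-5.0075


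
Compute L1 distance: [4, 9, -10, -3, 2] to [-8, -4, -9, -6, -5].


d = |4+ 8| + |9+ 4| + |-10+ 9| + |-3+ 6| + |2+ 5|
  = 12 + 13 + 1 + 3 + 7
  = 36

36


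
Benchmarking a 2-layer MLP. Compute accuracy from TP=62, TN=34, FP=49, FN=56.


Accuracy = (TP+TN)/(TP+TN+FP+FN)
= (62+34)/(201)
= 96/201 = 47.76%

47.76%


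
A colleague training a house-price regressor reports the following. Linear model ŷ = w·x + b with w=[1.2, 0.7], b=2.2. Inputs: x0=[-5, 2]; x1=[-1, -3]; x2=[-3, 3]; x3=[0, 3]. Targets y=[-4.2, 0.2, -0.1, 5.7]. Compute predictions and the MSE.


ŷ0 = (1.2)·(-5) + (0.7)·(2) + 2.2 = -2.4
ŷ1 = (1.2)·(-1) + (0.7)·(-3) + 2.2 = -1.1
ŷ2 = (1.2)·(-3) + (0.7)·(3) + 2.2 = 0.7
ŷ3 = (1.2)·(0) + (0.7)·(3) + 2.2 = 4.3
errors² = [3.24, 1.69, 0.64, 1.96]
MSE = 7.5300/4 = 1.8825

1.8825


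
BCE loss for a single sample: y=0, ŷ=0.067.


BCE = -[y·ln(p) + (1-y)·ln(1-p)]
= -0 - 1·ln(1-0.067)
= -ln(0.933) = 0.0694

0.0694


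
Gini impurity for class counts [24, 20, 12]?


Probabilities: [24/56, 20/56, 12/56] ≈ [0.4286, 0.3571, 0.2143]
Σpᵢ² = (576 + 400 + 144)/56² = 1120/3136
Gini = 1 - Σpᵢ² = 1 - 1120/3136 = 0.6429

0.6429


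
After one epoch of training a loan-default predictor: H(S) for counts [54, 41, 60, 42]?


Probabilities: [54/197, 41/197, 60/197, 42/197] ≈ [0.2741, 0.2081, 0.3046, 0.2132]
H = -((54/197)·log₂(54/197) + (41/197)·log₂(41/197) + (60/197)·log₂(60/197) + (42/197)·log₂(42/197))
  = 1.9809 bits

1.9809 bits


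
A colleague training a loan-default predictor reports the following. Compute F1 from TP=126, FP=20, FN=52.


Precision = 126/146 = 0.863
Recall = 126/178 = 0.7079
F1 = 2·P·R/(P+R) = 2·TP/(2·TP+FP+FN) = 252/(252+20+52) = 252/324 = 0.7778

0.7778


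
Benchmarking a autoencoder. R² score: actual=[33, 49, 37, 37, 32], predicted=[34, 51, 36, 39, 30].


ȳ = 37.6
SS_res = Σ(y-ŷ)² = 14
SS_tot = Σ(y-ȳ)² = 183.2
R² = 1 - SS_res/SS_tot = 1 - 0.0764 = 0.9236

0.9236


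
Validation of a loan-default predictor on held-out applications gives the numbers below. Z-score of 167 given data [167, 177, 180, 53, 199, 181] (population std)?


μ = 159.5, σ = 48.5584
z = (167 - 159.5)/48.5584 = 0.1545

0.1545


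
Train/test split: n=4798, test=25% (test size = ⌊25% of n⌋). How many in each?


Test = ⌊4798·25/100⌋ = 1199
Train = 4798 - 1199 = 3599

Train: 3599, Test: 1199


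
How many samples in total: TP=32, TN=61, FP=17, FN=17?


Total = TP + TN + FP + FN
= 32 + 61 + 17 + 17
= 127
(Predicted positive: 49, predicted negative: 78)

127


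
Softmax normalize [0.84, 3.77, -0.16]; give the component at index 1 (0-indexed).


Exponentials: e^0.84=2.3164, e^3.77=43.3801, e^-0.16=0.8521
Sum = 46.5486
Softmax = [0.0498, 0.9319, 0.0183]
p[1] = 43.3801/46.5486 = 0.9319

0.9319


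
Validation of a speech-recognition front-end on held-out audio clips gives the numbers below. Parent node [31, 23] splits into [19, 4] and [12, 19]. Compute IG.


Parent = [31, 23], H_parent = 0.9841
H_left = 0.6666 (n=23), H_right = 0.9629 (n=31)
H_children = (23/54)·0.6666 + (31/54)·0.9629 = 0.8367
IG = 0.9841 - 0.8367 = 0.1474

0.1474


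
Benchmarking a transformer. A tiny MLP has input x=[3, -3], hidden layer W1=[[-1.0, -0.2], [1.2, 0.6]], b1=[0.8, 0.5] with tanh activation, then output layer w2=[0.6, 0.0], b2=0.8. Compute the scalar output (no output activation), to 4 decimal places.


z1[0] = (-1.0)·(3) + (-0.2)·(-3) + 0.8 = -1.6
z1[1] = (1.2)·(3) + (0.6)·(-3) + 0.5 = 2.3
h = tanh(z1) = [-0.9217, 0.9801]
output = (0.6)·(-0.9217) + (0.0)·(0.9801) + 0.8 = 0.247

0.247


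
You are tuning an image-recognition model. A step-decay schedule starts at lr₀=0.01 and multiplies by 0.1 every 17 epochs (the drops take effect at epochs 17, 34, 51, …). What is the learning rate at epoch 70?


n_drops = ⌊70/17⌋ = 4
lr = 0.01·0.1^4 = 0.01·0.0001 = 0.000001

0.000001


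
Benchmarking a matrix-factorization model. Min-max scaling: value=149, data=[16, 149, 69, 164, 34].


min=16, max=164
(149-16)/(164-16) = 133/148 = 0.8986

0.8986


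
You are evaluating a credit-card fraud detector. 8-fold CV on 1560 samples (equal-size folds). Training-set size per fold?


Fold size = 1560/8 = 195
Training per fold = 1560 - 195 = 1365

1365


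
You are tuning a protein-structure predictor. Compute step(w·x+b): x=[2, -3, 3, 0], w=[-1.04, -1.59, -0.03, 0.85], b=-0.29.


z = (2)·(-1.04) + (-3)·(-1.59) + (3)·(-0.03) + (0)·(0.85) - 0.29
  = 2.31
step(z) = 1 (z≥0)

1


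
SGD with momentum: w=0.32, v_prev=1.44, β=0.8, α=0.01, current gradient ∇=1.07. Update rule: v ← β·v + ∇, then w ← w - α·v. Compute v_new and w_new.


v_new = 0.8·1.44 + 1.07 = 1.152 + 1.07 = 2.222
w_new = 0.32 - 0.01·2.222 = 0.32 - 0.02222 = 0.29778

v_new=2.222, w_new=0.29778


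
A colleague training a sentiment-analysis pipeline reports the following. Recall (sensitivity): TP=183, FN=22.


Recall = TP/(TP+FN)
= 183/(183+22)
= 183/205 = 89.27%

89.27%


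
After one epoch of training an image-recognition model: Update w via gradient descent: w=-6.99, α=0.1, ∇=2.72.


w_new = w - α·∇
= -6.99 - 0.1·2.72
= -6.99 - 0.272
= -7.262

-7.262


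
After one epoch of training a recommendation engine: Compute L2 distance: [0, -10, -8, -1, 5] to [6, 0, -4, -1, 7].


d = √((0-6)² + (-10-0)² + (-8+ 4)² + (-1+ 1)² + (5-7)²)
  = √(36 + 100 + 16 + 0 + 4)
  = √156 = 12.49

12.49


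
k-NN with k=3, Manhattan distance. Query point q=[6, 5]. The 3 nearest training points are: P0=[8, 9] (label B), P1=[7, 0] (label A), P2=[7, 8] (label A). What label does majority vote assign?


d(q,P0) = 6  (label B)
d(q,P1) = 6  (label A)
d(q,P2) = 4  (label A)
Votes: A=2, B=1
Majority → A

A


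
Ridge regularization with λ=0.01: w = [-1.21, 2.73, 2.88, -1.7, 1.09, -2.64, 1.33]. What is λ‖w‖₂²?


‖w‖₂² = (-1.21)² + (2.73)² + (2.88)² + (-1.7)² + (1.09)² + (-2.64)² + (1.33)²
     = 1.4641 + 7.4529 + 8.2944 + 2.89 + 1.1881 + 6.9696 + 1.7689
     = 30.028
λ·‖w‖₂² = 0.01·30.028 = 0.30028

0.30028


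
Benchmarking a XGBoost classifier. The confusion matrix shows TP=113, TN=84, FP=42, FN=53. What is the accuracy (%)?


Accuracy = (TP+TN)/(TP+TN+FP+FN)
= (113+84)/(292)
= 197/292 = 67.47%

67.47%


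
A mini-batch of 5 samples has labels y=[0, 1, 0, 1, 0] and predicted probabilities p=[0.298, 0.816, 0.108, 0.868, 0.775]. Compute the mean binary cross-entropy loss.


L[0] = -ln(1-0.298) = -ln(0.702) = 0.3538
L[1] = -ln(0.816) = 0.2033
L[2] = -ln(1-0.108) = -ln(0.892) = 0.1143
L[3] = -ln(0.868) = 0.1416
L[4] = -ln(1-0.775) = -ln(0.225) = 1.4917
mean = (0.3538 + 0.2033 + 0.1143 + 0.1416 + 1.4917)/5 = 0.4609

0.4609


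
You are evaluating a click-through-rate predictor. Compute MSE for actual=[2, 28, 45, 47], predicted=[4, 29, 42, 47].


Squared errors: (2-4)²=4, (28-29)²=1, (45-42)²=9, (47-47)²=0
Sum = 14
MSE = 14/4 = 7/2

7/2


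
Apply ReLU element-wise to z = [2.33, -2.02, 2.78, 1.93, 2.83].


ReLU(2.33) = max(0, 2.33) = 2.33
ReLU(-2.02) = max(0, -2.02) = 0.0
ReLU(2.78) = max(0, 2.78) = 2.78
ReLU(1.93) = max(0, 1.93) = 1.93
ReLU(2.83) = max(0, 2.83) = 2.83
result = [2.33, 0.0, 2.78, 1.93, 2.83]

[2.33, 0.0, 2.78, 1.93, 2.83]


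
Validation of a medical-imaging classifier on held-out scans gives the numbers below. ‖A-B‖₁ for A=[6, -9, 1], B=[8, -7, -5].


d = |6-8| + |-9+ 7| + |1+ 5|
  = 2 + 2 + 6
  = 10

10


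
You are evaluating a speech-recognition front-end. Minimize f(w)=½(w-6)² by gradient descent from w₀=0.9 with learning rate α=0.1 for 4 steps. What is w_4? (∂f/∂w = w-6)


step 1: grad = 0.9-6 = -5.1; w = 0.9 - 0.1·(-5.1) = 1.41
step 2: grad = 1.41-6 = -4.59; w = 1.41 - 0.1·(-4.59) = 1.869
step 3: grad = 1.869-6 = -4.131; w = 1.869 - 0.1·(-4.131) = 2.2821
step 4: grad = 2.2821-6 = -3.7179; w = 2.2821 - 0.1·(-3.7179) = 2.65389

2.65389


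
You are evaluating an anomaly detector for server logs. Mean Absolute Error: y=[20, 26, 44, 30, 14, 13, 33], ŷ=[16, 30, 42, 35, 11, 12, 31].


Absolute errors: |20-16|=4, |26-30|=4, |44-42|=2, |30-35|=5, |14-11|=3, |13-12|=1, |33-31|=2
Sum = 21
MAE = 21/7 = 3

3


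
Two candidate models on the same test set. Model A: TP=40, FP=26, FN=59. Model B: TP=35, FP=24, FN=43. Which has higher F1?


Model A: P=40/66=0.6061, R=40/99=0.404, F1=2PR/(P+R)=2TP/(2TP+FP+FN)=80/165=0.4848
Model B: P=35/59=0.5932, R=35/78=0.4487, F1=2PR/(P+R)=2TP/(2TP+FP+FN)=70/137=0.5109
0.4848 < 0.5109 → Model B

Model B


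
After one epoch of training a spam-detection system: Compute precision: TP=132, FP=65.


Precision = TP/(TP+FP)
= 132/(132+65)
= 132/197 = 67.01%

67.01%


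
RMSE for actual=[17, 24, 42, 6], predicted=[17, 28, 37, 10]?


MSE = 57/4 = 14.25
RMSE = √(57/4) = 3.7749

3.7749


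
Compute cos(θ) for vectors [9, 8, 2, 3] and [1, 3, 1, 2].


A·B = 9·1 + 8·3 + 2·1 + 3·2 = 41
‖A‖ = √158 = 12.5698, ‖B‖ = √15 = 3.873
cos = 41/(√158·√15) = 41/√2370 = 0.8422

0.8422


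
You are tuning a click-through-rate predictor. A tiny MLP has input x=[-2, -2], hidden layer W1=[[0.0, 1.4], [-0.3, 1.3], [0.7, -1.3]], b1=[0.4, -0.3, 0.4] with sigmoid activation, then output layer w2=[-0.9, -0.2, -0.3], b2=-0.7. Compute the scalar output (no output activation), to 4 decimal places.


z1[0] = (0.0)·(-2) + (1.4)·(-2) + 0.4 = -2.4
z1[1] = (-0.3)·(-2) + (1.3)·(-2) - 0.3 = -2.3
z1[2] = (0.7)·(-2) + (-1.3)·(-2) + 0.4 = 1.6
h = sigmoid(z1) = [0.0832, 0.0911, 0.832]
output = (-0.9)·(0.0832) + (-0.2)·(0.0911) + (-0.3)·(0.832) - 0.7 = -1.0427

-1.0427


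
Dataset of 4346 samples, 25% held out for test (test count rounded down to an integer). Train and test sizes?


Test = ⌊4346·25/100⌋ = 1086
Train = 4346 - 1086 = 3260

Train: 3260, Test: 1086


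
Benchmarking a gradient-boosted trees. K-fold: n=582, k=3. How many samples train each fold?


Fold size = 582/3 = 194
Training per fold = 582 - 194 = 388

388


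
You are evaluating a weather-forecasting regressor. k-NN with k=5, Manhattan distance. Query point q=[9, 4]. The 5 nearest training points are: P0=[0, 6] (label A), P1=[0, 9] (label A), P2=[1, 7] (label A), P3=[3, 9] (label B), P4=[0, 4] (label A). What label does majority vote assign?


d(q,P0) = 11  (label A)
d(q,P1) = 14  (label A)
d(q,P2) = 11  (label A)
d(q,P3) = 11  (label B)
d(q,P4) = 9  (label A)
Votes: A=4, B=1
Majority → A

A


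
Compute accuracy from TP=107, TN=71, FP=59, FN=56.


Accuracy = (TP+TN)/(TP+TN+FP+FN)
= (107+71)/(293)
= 178/293 = 60.75%

60.75%


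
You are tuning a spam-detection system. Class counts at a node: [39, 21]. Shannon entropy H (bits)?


Probabilities: [39/60, 21/60] ≈ [0.65, 0.35]
H = -((39/60)·log₂(39/60) + (21/60)·log₂(21/60))
  = 0.9341 bits

0.9341 bits


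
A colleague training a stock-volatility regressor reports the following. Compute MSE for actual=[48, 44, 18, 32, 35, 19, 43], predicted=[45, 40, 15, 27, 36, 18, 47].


Squared errors: (48-45)²=9, (44-40)²=16, (18-15)²=9, (32-27)²=25, (35-36)²=1, (19-18)²=1, (43-47)²=16
Sum = 77
MSE = 77/7 = 11

11


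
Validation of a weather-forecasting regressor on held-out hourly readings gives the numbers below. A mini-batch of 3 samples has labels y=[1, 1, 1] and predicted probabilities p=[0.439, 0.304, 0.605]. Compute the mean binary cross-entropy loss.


L[0] = -ln(0.439) = 0.8233
L[1] = -ln(0.304) = 1.1907
L[2] = -ln(0.605) = 0.5025
mean = (0.8233 + 1.1907 + 0.5025)/3 = 0.8388

0.8388


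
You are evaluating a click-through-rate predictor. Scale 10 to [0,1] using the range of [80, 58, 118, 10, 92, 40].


min=10, max=118
(10-10)/(118-10) = 0/108 = 0.0

0.0


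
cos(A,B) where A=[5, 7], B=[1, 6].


A·B = 5·1 + 7·6 = 47
‖A‖ = √74 = 8.6023, ‖B‖ = √37 = 6.0828
cos = 47/(√74·√37) = 47/√2738 = 0.8982

0.8982


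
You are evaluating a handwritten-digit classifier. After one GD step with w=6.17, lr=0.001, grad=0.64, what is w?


w_new = w - α·∇
= 6.17 - 0.001·0.64
= 6.17 - 0.00064
= 6.16936

6.16936


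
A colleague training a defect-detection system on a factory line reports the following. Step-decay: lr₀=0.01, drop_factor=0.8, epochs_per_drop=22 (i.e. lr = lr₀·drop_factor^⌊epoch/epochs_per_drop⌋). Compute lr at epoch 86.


n_drops = ⌊86/22⌋ = 3
lr = 0.01·0.8^3 = 0.01·0.512 = 0.00512

0.00512


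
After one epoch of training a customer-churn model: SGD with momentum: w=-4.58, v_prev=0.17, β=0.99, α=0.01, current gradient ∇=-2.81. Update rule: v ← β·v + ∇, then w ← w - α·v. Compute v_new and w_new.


v_new = 0.99·0.17 - 2.81 = 0.1683 - 2.81 = -2.6417
w_new = -4.58 - 0.01·-2.6417 = -4.58 + 0.026417 = -4.553583

v_new=-2.6417, w_new=-4.553583


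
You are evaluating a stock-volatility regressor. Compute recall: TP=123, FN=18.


Recall = TP/(TP+FN)
= 123/(123+18)
= 123/141 = 87.23%

87.23%


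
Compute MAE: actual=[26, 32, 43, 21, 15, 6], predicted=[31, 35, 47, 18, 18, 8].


Absolute errors: |26-31|=5, |32-35|=3, |43-47|=4, |21-18|=3, |15-18|=3, |6-8|=2
Sum = 20
MAE = 20/6 = 10/3

10/3


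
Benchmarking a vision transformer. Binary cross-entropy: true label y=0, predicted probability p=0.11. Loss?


BCE = -[y·ln(p) + (1-y)·ln(1-p)]
= -0 - 1·ln(1-0.11)
= -ln(0.89) = 0.1165

0.1165


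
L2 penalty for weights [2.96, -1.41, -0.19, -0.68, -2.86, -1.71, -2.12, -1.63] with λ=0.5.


‖w‖₂² = (2.96)² + (-1.41)² + (-0.19)² + (-0.68)² + (-2.86)² + (-1.71)² + (-2.12)² + (-1.63)²
     = 8.7616 + 1.9881 + 0.0361 + 0.4624 + 8.1796 + 2.9241 + 4.4944 + 2.6569
     = 29.5032
λ·‖w‖₂² = 0.5·29.5032 = 14.7516

14.7516


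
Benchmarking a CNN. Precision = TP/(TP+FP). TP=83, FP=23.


Precision = TP/(TP+FP)
= 83/(83+23)
= 83/106 = 78.3%

78.3%


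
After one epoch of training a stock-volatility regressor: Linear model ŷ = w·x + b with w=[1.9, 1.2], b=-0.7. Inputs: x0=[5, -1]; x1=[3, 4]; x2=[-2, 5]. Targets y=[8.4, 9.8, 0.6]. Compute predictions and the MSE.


ŷ0 = (1.9)·(5) + (1.2)·(-1) - 0.7 = 7.6
ŷ1 = (1.9)·(3) + (1.2)·(4) - 0.7 = 9.8
ŷ2 = (1.9)·(-2) + (1.2)·(5) - 0.7 = 1.5
errors² = [0.64, 0.0, 0.81]
MSE = 1.4500/3 = 0.4833

0.4833


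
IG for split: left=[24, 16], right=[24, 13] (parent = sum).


Parent = [48, 29], H_parent = 0.9556
H_left = 0.971 (n=40), H_right = 0.9353 (n=37)
H_children = (40/77)·0.971 + (37/77)·0.9353 = 0.9538
IG = 0.9556 - 0.9538 = 0.0018

0.0018


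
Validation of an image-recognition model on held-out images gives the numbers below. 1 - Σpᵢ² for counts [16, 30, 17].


Probabilities: [16/63, 30/63, 17/63] ≈ [0.254, 0.4762, 0.2698]
Σpᵢ² = (256 + 900 + 289)/63² = 1445/3969
Gini = 1 - Σpᵢ² = 1 - 1445/3969 = 0.6359

0.6359


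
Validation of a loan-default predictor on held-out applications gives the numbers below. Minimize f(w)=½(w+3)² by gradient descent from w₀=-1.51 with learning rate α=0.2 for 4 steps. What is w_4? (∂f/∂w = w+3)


step 1: grad = -1.51+3 = 1.49; w = -1.51 - 0.2·(1.49) = -1.808
step 2: grad = -1.808+3 = 1.192; w = -1.808 - 0.2·(1.192) = -2.0464
step 3: grad = -2.0464+3 = 0.9536; w = -2.0464 - 0.2·(0.9536) = -2.23712
step 4: grad = -2.23712+3 = 0.76288; w = -2.23712 - 0.2·(0.76288) = -2.389696

-2.389696


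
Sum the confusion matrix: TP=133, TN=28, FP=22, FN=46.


Total = TP + TN + FP + FN
= 133 + 28 + 22 + 46
= 229
(Predicted positive: 155, predicted negative: 74)

229


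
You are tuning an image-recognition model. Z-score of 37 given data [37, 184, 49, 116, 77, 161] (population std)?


μ = 104, σ = 54.827
z = (37 - 104)/54.827 = -1.222

-1.222


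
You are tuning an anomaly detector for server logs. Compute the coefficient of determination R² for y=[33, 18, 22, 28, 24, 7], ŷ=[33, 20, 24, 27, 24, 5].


ȳ = 22
SS_res = Σ(y-ŷ)² = 13
SS_tot = Σ(y-ȳ)² = 402
R² = 1 - SS_res/SS_tot = 1 - 0.0323 = 0.9677

0.9677


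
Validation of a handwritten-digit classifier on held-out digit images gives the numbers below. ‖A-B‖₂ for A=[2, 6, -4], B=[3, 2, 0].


d = √((2-3)² + (6-2)² + (-4-0)²)
  = √(1 + 16 + 16)
  = √33 = 5.7446

5.7446


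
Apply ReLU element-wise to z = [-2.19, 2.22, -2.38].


ReLU(-2.19) = max(0, -2.19) = 0.0
ReLU(2.22) = max(0, 2.22) = 2.22
ReLU(-2.38) = max(0, -2.38) = 0.0
result = [0.0, 2.22, 0.0]

[0.0, 2.22, 0.0]


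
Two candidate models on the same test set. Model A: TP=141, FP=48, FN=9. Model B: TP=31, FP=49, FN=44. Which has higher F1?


Model A: P=141/189=0.746, R=141/150=0.94, F1=2PR/(P+R)=2TP/(2TP+FP+FN)=282/339=0.8319
Model B: P=31/80=0.3875, R=31/75=0.4133, F1=2PR/(P+R)=2TP/(2TP+FP+FN)=62/155=0.4
0.8319 > 0.4 → Model A

Model A
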